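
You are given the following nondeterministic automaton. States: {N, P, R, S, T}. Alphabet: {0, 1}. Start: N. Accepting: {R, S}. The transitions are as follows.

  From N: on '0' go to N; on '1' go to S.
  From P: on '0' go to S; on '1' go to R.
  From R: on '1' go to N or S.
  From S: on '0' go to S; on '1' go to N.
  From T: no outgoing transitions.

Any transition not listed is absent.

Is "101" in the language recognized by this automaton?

Start in {N}.
Read '1': {N} → {S}.
Read '0': {S} → {S}.
Read '1': {S} → {N}.
The final set {N} contains no accepting state.

No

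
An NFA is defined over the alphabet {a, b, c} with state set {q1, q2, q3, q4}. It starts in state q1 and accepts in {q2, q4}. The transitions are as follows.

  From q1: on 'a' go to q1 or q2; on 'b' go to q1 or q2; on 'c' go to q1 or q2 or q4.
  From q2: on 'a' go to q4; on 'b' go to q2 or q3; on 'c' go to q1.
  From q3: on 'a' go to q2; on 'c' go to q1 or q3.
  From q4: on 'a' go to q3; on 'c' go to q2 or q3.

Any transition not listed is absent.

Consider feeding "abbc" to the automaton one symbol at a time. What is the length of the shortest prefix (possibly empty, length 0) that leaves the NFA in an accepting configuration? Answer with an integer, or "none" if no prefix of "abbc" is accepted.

1

Start in {q1}.
Read 'a': {q1} → {q1, q2}.
None of the earlier sets intersect F, but {q1, q2} does.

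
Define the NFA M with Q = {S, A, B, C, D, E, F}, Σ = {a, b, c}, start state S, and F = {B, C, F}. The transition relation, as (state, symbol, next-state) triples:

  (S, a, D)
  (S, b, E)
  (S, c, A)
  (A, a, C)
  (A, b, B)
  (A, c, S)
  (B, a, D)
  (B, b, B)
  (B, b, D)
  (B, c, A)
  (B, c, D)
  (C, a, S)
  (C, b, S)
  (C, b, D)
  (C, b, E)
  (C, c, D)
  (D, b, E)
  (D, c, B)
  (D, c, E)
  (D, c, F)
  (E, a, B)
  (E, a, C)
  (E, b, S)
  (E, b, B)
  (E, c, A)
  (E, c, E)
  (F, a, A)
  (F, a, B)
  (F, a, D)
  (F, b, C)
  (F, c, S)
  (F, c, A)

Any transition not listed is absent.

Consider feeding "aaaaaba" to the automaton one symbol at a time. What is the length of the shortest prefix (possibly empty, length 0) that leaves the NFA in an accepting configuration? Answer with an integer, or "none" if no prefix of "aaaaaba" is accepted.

none

Start in {S}.
Read 'a': S→{D}; now {D}.
Read 'a': D→∅; now ∅.
The set is empty and remains empty for the remaining 5 symbols.
No reachable set along the way intersects F.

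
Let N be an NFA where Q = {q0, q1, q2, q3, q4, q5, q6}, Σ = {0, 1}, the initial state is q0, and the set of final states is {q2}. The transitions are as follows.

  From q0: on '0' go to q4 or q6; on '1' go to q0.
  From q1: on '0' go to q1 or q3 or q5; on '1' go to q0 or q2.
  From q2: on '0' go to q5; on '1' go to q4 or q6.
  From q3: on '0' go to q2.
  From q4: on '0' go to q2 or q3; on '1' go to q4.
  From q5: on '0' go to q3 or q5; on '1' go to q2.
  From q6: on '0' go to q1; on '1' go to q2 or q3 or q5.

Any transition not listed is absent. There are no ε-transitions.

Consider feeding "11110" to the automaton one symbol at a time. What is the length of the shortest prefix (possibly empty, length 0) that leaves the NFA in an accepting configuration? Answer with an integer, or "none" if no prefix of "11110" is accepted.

Start in {q0}.
Read '1': {q0} → {q0}.
Read '1': {q0} → {q0}.
Read '1': {q0} → {q0}.
Read '1': {q0} → {q0}.
Read '0': {q0} → {q4, q6}.
No reachable set along the way intersects F.

none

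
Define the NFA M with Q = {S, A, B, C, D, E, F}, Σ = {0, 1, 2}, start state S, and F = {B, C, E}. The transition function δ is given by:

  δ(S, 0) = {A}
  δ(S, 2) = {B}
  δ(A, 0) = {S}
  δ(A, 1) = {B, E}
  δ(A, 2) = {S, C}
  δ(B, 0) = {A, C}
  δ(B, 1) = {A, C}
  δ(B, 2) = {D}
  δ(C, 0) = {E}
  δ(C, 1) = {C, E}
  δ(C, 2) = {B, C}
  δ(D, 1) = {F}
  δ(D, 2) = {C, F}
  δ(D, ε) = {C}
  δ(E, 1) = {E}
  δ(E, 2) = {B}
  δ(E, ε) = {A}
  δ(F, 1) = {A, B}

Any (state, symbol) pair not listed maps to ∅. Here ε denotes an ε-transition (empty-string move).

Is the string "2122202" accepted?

Start in {S}.
Read '2': S→{B}; now {B}.
Read '1': B→{A, C}; now {A, C}.
Read '2': A→{S, C}, C→{B, C}; now {S, B, C}.
Read '2': S→{B}, B→{D}, C→{B, C}; now {B, C, D}.
Read '2': B→{D}, C→{B, C}, D→{C, F}; now {B, C, D, F}.
Read '0': B→{A, C}, C→{E}, D→∅, F→∅; now {A, C, E}.
Read '2': A→{S, C}, C→{B, C}, E→{B}; now {S, B, C}.
The final set {S, B, C} contains the accepting states B, C.

Yes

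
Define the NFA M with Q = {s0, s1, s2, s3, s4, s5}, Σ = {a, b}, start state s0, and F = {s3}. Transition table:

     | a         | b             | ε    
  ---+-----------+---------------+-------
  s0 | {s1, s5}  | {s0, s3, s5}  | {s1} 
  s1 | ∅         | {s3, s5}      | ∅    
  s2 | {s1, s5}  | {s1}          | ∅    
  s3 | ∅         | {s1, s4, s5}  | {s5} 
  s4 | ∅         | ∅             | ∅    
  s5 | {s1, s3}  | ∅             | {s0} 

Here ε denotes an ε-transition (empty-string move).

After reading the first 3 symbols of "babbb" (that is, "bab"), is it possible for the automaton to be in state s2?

Start: ε-closure({s0}) = {s0, s1}.
Read 'b': s0→{s0, s3, s5}, s1→{s3, s5}; union {s0, s3, s5}; ε-closure = {s0, s1, s3, s5}.
Read 'a': s0→{s1, s5}, s1→∅, s3→∅, s5→{s1, s3}; union {s1, s3, s5}; ε-closure = {s0, s1, s3, s5}.
Read 'b': s0→{s0, s3, s5}, s1→{s3, s5}, s3→{s1, s4, s5}, s5→∅; now {s0, s1, s3, s4, s5}.
State s2 is not in {s0, s1, s3, s4, s5}.

No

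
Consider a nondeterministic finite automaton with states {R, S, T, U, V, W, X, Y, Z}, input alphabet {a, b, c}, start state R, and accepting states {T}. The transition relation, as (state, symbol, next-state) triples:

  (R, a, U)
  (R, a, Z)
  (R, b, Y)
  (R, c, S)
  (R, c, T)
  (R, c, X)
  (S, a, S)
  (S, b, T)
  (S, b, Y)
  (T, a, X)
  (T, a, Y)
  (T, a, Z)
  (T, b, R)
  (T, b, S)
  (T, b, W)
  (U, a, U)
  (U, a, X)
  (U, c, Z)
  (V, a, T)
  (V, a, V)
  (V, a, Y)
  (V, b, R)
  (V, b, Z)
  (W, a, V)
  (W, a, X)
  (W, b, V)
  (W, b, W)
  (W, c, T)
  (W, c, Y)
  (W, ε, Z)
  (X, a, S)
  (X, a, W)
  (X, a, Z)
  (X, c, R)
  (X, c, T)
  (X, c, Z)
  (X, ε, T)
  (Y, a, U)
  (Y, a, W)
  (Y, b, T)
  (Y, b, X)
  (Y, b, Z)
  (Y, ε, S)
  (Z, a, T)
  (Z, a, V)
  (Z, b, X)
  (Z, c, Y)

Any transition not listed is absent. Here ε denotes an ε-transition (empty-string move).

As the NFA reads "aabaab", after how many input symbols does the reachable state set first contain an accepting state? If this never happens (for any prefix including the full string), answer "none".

2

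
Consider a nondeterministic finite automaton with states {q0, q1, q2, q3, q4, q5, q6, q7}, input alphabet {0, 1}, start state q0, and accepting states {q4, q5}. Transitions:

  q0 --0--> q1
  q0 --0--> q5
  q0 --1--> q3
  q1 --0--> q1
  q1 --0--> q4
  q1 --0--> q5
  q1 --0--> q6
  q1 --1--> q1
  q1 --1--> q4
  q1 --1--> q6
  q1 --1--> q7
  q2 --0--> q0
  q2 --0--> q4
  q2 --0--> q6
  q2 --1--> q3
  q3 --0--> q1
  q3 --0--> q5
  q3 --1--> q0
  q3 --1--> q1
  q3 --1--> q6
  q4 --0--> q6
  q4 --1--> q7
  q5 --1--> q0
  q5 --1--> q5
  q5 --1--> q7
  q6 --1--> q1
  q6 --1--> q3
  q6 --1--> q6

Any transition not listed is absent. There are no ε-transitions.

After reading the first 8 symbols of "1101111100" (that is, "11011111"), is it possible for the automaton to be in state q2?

No

Start in {q0}.
Read '1': q0→{q3}; now {q3}.
Read '1': q3→{q0, q1, q6}; now {q0, q1, q6}.
Read '0': q0→{q1, q5}, q1→{q1, q4, q5, q6}, q6→∅; now {q1, q4, q5, q6}.
Read '1': q1→{q1, q4, q6, q7}, q4→{q7}, q5→{q0, q5, q7}, q6→{q1, q3, q6}; now {q0, q1, q3, q4, q5, q6, q7}.
Read '1': q0→{q3}, q1→{q1, q4, q6, q7}, q3→{q0, q1, q6}, q4→{q7}, q5→{q0, q5, q7}, q6→{q1, q3, q6}, q7→∅; now {q0, q1, q3, q4, q5, q6, q7}.
Read '1': q0→{q3}, q1→{q1, q4, q6, q7}, q3→{q0, q1, q6}, q4→{q7}, q5→{q0, q5, q7}, q6→{q1, q3, q6}, q7→∅; now {q0, q1, q3, q4, q5, q6, q7}.
Read '1': q0→{q3}, q1→{q1, q4, q6, q7}, q3→{q0, q1, q6}, q4→{q7}, q5→{q0, q5, q7}, q6→{q1, q3, q6}, q7→∅; now {q0, q1, q3, q4, q5, q6, q7}.
Read '1': q0→{q3}, q1→{q1, q4, q6, q7}, q3→{q0, q1, q6}, q4→{q7}, q5→{q0, q5, q7}, q6→{q1, q3, q6}, q7→∅; now {q0, q1, q3, q4, q5, q6, q7}.
State q2 is not in {q0, q1, q3, q4, q5, q6, q7}.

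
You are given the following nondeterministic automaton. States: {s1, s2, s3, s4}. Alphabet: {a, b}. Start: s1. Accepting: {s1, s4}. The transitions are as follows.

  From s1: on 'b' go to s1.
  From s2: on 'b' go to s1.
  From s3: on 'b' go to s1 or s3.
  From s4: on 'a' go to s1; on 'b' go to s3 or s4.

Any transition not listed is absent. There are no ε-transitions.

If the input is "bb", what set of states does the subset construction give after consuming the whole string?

{s1}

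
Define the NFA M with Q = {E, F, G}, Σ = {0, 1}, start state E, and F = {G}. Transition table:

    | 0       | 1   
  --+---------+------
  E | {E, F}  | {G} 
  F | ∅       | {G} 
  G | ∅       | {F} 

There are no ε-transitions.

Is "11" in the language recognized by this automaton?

No

Start in {E}.
Read '1': {E} → {G}.
Read '1': {G} → {F}.
The final set {F} contains no accepting state.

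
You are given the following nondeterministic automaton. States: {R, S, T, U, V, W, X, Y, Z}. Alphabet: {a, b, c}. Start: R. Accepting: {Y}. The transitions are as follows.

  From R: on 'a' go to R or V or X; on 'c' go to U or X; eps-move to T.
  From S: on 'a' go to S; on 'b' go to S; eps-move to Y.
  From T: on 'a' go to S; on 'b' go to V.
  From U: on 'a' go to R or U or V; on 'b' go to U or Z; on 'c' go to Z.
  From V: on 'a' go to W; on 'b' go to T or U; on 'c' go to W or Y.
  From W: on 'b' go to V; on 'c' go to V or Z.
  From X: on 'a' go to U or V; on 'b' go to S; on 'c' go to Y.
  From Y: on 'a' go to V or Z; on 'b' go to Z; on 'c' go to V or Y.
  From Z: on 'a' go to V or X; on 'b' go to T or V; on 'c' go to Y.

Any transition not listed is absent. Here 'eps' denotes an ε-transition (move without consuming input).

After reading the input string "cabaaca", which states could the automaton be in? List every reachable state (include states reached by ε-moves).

{R, T, U, V, W, X, Z}

Start: ε-closure({R}) = {R, T}.
Read 'c': R→{U, X}, T→∅; now {U, X}.
Read 'a': U→{R, U, V}, X→{U, V}; union {R, U, V}; ε-closure = {R, T, U, V}.
Read 'b': R→∅, T→{V}, U→{U, Z}, V→{T, U}; now {T, U, V, Z}.
Read 'a': T→{S}, U→{R, U, V}, V→{W}, Z→{V, X}; union {R, S, U, V, W, X}; ε-closure = {R, S, T, U, V, W, X, Y}.
Read 'a': R→{R, V, X}, S→{S}, T→{S}, U→{R, U, V}, V→{W}, W→∅, X→{U, V}, Y→{V, Z}; union {R, S, U, V, W, X, Z}; ε-closure = {R, S, T, U, V, W, X, Y, Z}.
Read 'c': R→{U, X}, S→∅, T→∅, U→{Z}, V→{W, Y}, W→{V, Z}, X→{Y}, Y→{V, Y}, Z→{Y}; now {U, V, W, X, Y, Z}.
Read 'a': U→{R, U, V}, V→{W}, W→∅, X→{U, V}, Y→{V, Z}, Z→{V, X}; union {R, U, V, W, X, Z}; ε-closure = {R, T, U, V, W, X, Z}.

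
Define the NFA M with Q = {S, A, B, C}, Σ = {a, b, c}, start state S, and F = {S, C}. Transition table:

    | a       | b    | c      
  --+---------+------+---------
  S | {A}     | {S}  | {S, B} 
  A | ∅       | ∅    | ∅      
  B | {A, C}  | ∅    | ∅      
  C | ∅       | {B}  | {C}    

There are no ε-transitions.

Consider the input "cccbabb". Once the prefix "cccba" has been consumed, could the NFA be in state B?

No

Start in {S}.
Read 'c': {S} → {S, B}.
Read 'c': {S, B} → {S, B}.
Read 'c': {S, B} → {S, B}.
Read 'b': {S, B} → {S}.
Read 'a': {S} → {A}.
State B is not in {A}.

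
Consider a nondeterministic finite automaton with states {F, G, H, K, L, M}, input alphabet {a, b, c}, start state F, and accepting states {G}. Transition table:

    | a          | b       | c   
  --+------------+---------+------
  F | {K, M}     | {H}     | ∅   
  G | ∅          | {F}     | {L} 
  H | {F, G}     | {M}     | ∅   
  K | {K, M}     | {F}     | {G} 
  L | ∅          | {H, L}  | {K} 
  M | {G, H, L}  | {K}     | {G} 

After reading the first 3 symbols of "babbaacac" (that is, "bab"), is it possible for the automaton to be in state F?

Start in {F}.
Read 'b': F→{H}; now {H}.
Read 'a': H→{F, G}; now {F, G}.
Read 'b': F→{H}, G→{F}; now {F, H}.
State F is in {F, H}.

Yes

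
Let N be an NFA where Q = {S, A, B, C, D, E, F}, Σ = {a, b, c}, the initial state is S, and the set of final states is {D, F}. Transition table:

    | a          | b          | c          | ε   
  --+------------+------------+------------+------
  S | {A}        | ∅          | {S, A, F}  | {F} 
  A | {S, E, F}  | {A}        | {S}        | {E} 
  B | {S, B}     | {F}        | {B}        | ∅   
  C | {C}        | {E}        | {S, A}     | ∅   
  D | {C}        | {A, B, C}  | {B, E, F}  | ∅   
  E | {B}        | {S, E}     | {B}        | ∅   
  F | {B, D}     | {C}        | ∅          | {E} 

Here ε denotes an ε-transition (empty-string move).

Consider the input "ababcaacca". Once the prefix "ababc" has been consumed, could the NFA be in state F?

Yes

Start: ε-closure({S}) = {S, E, F}.
Read 'a': S→{A}, E→{B}, F→{B, D}; union {A, B, D}; ε-closure = {A, B, D, E}.
Read 'b': A→{A}, B→{F}, D→{A, B, C}, E→{S, E}; now {S, A, B, C, E, F}.
Read 'a': S→{A}, A→{S, E, F}, B→{S, B}, C→{C}, E→{B}, F→{B, D}; now {S, A, B, C, D, E, F}.
Read 'b': S→∅, A→{A}, B→{F}, C→{E}, D→{A, B, C}, E→{S, E}, F→{C}; now {S, A, B, C, E, F}.
Read 'c': S→{S, A, F}, A→{S}, B→{B}, C→{S, A}, E→{B}, F→∅; union {S, A, B, F}; ε-closure = {S, A, B, E, F}.
State F is in {S, A, B, E, F}.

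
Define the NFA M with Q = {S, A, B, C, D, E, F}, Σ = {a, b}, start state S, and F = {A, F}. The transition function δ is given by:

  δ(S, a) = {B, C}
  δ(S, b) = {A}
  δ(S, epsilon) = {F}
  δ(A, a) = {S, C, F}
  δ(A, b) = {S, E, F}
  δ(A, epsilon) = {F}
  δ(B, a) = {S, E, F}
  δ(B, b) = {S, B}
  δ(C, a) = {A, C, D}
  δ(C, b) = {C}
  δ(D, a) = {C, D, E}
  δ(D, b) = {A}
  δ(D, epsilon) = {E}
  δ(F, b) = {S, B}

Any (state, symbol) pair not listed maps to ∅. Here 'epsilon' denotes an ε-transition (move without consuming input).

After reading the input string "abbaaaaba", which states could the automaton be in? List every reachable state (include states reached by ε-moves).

Start: ε-closure({S}) = {S, F}.
Read 'a': {S, F} → {B, C}.
Read 'b': {B, C} → {S, B, C, F}.
Read 'b': {S, B, C, F} → {S, A, B, C, F}.
Read 'a': {S, A, B, C, F} → {S, A, B, C, D, E, F}.
Read 'a': {S, A, B, C, D, E, F} → {S, A, B, C, D, E, F}.
Read 'a': {S, A, B, C, D, E, F} → {S, A, B, C, D, E, F}.
Read 'a': {S, A, B, C, D, E, F} → {S, A, B, C, D, E, F}.
Read 'b': {S, A, B, C, D, E, F} → {S, A, B, C, E, F}.
Read 'a': {S, A, B, C, E, F} → {S, A, B, C, D, E, F}.

{S, A, B, C, D, E, F}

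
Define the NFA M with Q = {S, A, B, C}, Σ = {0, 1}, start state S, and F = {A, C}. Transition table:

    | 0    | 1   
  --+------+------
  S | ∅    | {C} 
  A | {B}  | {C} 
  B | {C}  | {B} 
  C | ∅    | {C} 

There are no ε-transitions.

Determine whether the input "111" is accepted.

Yes

Start in {S}.
Read '1': {S} → {C}.
Read '1': {C} → {C}.
Read '1': {C} → {C}.
The final set {C} contains the accepting state C.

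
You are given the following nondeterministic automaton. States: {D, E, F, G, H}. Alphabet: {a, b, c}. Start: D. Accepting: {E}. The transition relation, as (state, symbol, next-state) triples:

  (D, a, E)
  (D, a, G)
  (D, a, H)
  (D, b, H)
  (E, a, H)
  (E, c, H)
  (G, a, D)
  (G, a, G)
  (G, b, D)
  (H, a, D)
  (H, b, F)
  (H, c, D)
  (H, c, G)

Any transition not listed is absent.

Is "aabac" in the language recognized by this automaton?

Start in {D}.
Read 'a': D→{E, G, H}; now {E, G, H}.
Read 'a': E→{H}, G→{D, G}, H→{D}; now {D, G, H}.
Read 'b': D→{H}, G→{D}, H→{F}; now {D, F, H}.
Read 'a': D→{E, G, H}, F→∅, H→{D}; now {D, E, G, H}.
Read 'c': D→∅, E→{H}, G→∅, H→{D, G}; now {D, G, H}.
The final set {D, G, H} contains no accepting state.

No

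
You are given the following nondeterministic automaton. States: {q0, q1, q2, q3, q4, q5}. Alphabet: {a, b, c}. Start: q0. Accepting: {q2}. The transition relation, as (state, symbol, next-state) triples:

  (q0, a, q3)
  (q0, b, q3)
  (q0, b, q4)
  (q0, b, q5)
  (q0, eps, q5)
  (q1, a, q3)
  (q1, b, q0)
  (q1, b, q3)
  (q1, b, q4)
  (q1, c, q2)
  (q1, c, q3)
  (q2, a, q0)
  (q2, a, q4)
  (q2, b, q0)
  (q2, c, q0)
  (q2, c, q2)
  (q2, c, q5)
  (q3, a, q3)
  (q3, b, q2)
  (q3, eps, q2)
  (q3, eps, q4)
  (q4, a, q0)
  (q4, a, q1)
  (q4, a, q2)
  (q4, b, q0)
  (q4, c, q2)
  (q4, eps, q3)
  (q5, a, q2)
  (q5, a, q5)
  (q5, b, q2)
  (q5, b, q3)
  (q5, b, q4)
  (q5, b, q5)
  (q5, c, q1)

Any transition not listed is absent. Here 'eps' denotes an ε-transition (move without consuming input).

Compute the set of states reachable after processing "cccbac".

{q0, q1, q2, q3, q4, q5}

Start: ε-closure({q0}) = {q0, q5}.
Read 'c': q0→∅, q5→{q1}; now {q1}.
Read 'c': q1→{q2, q3}; union {q2, q3}; ε-closure = {q2, q3, q4}.
Read 'c': q2→{q0, q2, q5}, q3→∅, q4→{q2}; now {q0, q2, q5}.
Read 'b': q0→{q3, q4, q5}, q2→{q0}, q5→{q2, q3, q4, q5}; now {q0, q2, q3, q4, q5}.
Read 'a': q0→{q3}, q2→{q0, q4}, q3→{q3}, q4→{q0, q1, q2}, q5→{q2, q5}; now {q0, q1, q2, q3, q4, q5}.
Read 'c': q0→∅, q1→{q2, q3}, q2→{q0, q2, q5}, q3→∅, q4→{q2}, q5→{q1}; union {q0, q1, q2, q3, q5}; ε-closure = {q0, q1, q2, q3, q4, q5}.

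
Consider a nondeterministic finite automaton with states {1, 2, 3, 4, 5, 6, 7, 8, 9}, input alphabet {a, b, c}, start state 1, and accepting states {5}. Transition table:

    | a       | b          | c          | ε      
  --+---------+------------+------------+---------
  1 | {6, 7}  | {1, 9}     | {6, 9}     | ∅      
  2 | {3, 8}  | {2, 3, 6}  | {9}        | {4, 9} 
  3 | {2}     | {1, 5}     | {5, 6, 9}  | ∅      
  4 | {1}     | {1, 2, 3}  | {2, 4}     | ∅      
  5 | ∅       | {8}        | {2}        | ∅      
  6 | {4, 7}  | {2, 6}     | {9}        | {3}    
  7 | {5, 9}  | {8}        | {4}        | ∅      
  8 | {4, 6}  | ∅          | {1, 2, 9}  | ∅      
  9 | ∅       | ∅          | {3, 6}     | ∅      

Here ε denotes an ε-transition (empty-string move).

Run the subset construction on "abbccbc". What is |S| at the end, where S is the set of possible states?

7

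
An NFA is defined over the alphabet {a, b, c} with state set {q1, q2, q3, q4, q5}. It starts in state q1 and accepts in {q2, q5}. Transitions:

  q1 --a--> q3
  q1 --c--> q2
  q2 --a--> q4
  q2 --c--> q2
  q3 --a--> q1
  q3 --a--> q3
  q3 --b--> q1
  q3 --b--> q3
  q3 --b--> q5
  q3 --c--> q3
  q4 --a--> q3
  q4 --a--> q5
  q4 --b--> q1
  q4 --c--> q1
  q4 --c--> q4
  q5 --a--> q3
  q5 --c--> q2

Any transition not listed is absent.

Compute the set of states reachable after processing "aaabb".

Start in {q1}.
Read 'a': {q1} → {q3}.
Read 'a': {q3} → {q1, q3}.
Read 'a': {q1, q3} → {q1, q3}.
Read 'b': {q1, q3} → {q1, q3, q5}.
Read 'b': {q1, q3, q5} → {q1, q3, q5}.

{q1, q3, q5}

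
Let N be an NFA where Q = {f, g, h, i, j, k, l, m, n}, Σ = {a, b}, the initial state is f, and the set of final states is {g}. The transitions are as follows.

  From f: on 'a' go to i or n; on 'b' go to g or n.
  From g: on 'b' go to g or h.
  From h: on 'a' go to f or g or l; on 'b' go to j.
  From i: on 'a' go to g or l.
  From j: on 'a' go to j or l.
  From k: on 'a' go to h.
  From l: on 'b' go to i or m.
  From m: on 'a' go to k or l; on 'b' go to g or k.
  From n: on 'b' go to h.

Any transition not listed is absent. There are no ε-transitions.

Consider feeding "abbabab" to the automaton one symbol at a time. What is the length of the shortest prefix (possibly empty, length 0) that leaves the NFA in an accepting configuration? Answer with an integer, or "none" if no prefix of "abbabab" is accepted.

6

Start in {f}.
Read 'a': {f} → {i, n}.
Read 'b': {i, n} → {h}.
Read 'b': {h} → {j}.
Read 'a': {j} → {j, l}.
Read 'b': {j, l} → {i, m}.
Read 'a': {i, m} → {g, k, l}.
None of the earlier sets intersect F, but {g, k, l} does.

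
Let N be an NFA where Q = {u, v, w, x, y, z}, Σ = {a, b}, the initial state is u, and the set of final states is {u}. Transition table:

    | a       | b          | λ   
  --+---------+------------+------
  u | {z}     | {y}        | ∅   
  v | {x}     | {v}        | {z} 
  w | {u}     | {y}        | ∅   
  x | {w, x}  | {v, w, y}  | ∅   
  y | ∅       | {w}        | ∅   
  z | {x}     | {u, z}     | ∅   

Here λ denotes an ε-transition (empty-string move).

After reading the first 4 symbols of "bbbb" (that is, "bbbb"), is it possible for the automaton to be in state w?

Start in {u}.
Read 'b': {u} → {y}.
Read 'b': {y} → {w}.
Read 'b': {w} → {y}.
Read 'b': {y} → {w}.
State w is in {w}.

Yes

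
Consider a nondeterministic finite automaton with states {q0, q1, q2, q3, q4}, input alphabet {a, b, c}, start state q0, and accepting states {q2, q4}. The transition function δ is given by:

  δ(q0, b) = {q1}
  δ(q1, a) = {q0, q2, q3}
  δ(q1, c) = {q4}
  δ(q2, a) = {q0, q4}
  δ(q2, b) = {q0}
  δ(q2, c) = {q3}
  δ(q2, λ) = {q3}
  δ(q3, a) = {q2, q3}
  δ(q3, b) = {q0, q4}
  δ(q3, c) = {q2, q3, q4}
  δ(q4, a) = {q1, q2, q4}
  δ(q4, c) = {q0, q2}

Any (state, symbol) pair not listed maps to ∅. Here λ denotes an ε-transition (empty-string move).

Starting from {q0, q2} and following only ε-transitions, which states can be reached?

{q0, q2, q3}

Begin with {q0, q2}.
ε-move q2 → q3; add q3.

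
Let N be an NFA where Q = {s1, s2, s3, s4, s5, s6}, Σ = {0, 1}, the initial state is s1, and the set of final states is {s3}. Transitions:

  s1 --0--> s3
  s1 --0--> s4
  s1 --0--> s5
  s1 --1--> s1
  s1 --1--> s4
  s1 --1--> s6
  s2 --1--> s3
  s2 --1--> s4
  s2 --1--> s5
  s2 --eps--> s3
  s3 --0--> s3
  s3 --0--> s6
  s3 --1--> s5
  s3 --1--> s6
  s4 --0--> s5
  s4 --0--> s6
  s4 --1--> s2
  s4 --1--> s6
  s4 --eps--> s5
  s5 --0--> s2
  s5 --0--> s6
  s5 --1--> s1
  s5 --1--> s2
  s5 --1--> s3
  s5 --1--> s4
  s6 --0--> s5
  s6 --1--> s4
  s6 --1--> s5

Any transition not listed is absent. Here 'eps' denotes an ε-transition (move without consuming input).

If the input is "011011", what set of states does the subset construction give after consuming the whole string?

Start in {s1}.
Read '0': {s1} → {s3, s4, s5}.
Read '1': {s3, s4, s5} → {s1, s2, s3, s4, s5, s6}.
Read '1': {s1, s2, s3, s4, s5, s6} → {s1, s2, s3, s4, s5, s6}.
Read '0': {s1, s2, s3, s4, s5, s6} → {s2, s3, s4, s5, s6}.
Read '1': {s2, s3, s4, s5, s6} → {s1, s2, s3, s4, s5, s6}.
Read '1': {s1, s2, s3, s4, s5, s6} → {s1, s2, s3, s4, s5, s6}.

{s1, s2, s3, s4, s5, s6}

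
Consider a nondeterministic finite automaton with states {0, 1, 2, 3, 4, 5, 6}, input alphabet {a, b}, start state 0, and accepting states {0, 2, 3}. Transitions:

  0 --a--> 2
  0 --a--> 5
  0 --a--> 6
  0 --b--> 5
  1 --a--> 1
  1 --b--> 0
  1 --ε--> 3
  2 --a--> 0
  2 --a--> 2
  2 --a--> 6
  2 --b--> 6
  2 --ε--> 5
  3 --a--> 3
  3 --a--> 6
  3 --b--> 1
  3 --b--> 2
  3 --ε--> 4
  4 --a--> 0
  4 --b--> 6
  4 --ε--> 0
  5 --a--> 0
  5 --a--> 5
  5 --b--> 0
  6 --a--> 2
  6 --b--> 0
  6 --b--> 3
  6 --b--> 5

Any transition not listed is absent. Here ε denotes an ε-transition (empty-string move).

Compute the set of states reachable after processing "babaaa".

{0, 2, 5, 6}

Start in {0}.
Read 'b': {0} → {5}.
Read 'a': {5} → {0, 5}.
Read 'b': {0, 5} → {0, 5}.
Read 'a': {0, 5} → {0, 2, 5, 6}.
Read 'a': {0, 2, 5, 6} → {0, 2, 5, 6}.
Read 'a': {0, 2, 5, 6} → {0, 2, 5, 6}.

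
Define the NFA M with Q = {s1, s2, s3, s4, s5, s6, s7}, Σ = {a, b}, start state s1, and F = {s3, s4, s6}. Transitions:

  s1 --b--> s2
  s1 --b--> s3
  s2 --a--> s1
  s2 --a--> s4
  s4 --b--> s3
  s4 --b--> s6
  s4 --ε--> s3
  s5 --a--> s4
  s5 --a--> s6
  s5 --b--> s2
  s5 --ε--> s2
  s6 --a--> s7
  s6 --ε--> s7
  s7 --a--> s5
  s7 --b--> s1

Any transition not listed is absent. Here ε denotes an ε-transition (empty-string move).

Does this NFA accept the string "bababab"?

Yes

Start in {s1}.
Read 'b': {s1} → {s2, s3}.
Read 'a': {s2, s3} → {s1, s3, s4}.
Read 'b': {s1, s3, s4} → {s2, s3, s6, s7}.
Read 'a': {s2, s3, s6, s7} → {s1, s2, s3, s4, s5, s7}.
Read 'b': {s1, s2, s3, s4, s5, s7} → {s1, s2, s3, s6, s7}.
Read 'a': {s1, s2, s3, s6, s7} → {s1, s2, s3, s4, s5, s7}.
Read 'b': {s1, s2, s3, s4, s5, s7} → {s1, s2, s3, s6, s7}.
The final set {s1, s2, s3, s6, s7} contains the accepting states s3, s6.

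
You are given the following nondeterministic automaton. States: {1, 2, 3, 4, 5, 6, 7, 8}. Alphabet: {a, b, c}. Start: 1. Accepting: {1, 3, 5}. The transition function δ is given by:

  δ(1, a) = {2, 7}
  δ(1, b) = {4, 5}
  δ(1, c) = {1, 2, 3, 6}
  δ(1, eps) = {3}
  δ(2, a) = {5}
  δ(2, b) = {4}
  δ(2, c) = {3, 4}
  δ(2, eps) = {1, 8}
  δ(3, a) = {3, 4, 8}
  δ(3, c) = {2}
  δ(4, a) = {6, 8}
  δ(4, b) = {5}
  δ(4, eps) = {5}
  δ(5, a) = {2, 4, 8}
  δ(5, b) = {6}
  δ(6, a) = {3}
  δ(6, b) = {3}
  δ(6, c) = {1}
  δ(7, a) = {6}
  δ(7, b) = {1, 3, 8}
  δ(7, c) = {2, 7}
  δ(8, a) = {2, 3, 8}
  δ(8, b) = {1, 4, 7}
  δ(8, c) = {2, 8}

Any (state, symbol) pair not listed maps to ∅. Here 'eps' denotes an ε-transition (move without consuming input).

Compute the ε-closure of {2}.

{1, 2, 3, 8}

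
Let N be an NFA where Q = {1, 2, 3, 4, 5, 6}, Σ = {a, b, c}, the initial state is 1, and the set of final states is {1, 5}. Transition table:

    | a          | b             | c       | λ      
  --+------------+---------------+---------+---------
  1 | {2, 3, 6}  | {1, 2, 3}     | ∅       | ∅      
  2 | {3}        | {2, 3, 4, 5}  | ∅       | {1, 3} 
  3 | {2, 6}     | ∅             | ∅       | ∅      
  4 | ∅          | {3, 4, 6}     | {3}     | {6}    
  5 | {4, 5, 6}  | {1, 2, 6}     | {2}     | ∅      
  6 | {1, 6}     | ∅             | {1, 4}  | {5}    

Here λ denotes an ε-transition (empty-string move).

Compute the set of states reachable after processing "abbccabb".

{1, 2, 3, 4, 5, 6}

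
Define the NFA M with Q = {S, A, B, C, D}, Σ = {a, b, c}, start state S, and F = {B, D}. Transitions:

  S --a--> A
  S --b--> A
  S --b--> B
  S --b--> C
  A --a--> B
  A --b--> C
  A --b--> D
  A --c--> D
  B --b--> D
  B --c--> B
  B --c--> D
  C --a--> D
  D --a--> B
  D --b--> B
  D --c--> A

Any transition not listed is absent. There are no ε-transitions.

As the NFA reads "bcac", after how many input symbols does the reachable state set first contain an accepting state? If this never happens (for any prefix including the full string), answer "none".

Start in {S}.
Read 'b': S→{A, B, C}; now {A, B, C}.
None of the earlier sets intersect F, but {A, B, C} does.

1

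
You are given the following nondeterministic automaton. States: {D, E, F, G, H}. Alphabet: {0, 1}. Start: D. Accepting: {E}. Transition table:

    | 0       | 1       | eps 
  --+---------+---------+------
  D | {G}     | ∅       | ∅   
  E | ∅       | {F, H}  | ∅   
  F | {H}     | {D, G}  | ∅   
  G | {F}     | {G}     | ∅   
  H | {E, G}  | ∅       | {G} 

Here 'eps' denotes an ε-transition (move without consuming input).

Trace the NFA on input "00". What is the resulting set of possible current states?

Start in {D}.
Read '0': {D} → {G}.
Read '0': {G} → {F}.

{F}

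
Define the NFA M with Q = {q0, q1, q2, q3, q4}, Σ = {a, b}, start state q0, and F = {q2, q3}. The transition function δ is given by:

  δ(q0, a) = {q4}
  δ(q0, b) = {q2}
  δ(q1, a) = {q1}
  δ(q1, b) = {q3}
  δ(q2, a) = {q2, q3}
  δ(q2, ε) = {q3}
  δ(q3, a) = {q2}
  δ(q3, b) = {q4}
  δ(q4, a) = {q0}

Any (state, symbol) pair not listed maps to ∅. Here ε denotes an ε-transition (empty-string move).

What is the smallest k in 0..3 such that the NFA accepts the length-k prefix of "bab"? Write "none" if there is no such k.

1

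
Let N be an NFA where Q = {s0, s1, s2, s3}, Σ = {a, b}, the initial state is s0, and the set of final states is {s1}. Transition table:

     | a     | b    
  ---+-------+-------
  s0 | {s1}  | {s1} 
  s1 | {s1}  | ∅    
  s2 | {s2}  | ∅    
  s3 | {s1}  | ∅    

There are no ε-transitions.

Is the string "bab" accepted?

Start in {s0}.
Read 'b': s0→{s1}; now {s1}.
Read 'a': s1→{s1}; now {s1}.
Read 'b': s1→∅; now ∅.
The final set ∅ contains no accepting state.

No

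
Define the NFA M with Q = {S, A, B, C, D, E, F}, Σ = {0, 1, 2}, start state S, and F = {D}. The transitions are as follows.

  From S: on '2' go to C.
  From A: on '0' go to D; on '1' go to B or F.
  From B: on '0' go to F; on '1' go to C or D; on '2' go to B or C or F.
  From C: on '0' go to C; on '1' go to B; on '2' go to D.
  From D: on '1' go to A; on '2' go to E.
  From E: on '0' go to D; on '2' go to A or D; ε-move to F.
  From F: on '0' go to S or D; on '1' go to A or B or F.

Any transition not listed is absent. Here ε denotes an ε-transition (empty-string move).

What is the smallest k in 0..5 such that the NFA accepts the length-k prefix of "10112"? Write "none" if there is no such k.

Start in {S}.
Read '1': S→∅; now ∅.
The set is empty and remains empty for the remaining 4 symbols.
No reachable set along the way intersects F.

none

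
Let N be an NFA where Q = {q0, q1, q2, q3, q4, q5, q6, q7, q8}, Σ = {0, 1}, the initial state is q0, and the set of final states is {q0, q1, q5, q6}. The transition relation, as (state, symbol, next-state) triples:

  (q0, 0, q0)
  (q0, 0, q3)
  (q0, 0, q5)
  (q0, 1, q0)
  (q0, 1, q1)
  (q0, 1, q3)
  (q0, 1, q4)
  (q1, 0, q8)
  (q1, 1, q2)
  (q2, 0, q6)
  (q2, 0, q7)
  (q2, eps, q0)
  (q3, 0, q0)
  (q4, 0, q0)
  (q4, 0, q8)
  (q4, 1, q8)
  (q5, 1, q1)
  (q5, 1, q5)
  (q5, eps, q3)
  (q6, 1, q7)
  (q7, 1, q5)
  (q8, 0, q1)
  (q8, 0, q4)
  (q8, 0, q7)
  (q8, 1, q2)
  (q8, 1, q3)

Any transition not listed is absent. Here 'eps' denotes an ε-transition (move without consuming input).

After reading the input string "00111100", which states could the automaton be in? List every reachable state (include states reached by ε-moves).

{q0, q1, q3, q4, q5, q7, q8}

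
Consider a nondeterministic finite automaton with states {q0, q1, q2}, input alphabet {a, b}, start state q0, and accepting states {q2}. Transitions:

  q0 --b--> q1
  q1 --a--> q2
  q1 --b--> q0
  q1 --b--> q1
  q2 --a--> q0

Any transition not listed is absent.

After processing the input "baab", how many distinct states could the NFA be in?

1

Start in {q0}.
Read 'b': q0→{q1}; now {q1}.
Read 'a': q1→{q2}; now {q2}.
Read 'a': q2→{q0}; now {q0}.
Read 'b': q0→{q1}; now {q1}.
That set has 1 state.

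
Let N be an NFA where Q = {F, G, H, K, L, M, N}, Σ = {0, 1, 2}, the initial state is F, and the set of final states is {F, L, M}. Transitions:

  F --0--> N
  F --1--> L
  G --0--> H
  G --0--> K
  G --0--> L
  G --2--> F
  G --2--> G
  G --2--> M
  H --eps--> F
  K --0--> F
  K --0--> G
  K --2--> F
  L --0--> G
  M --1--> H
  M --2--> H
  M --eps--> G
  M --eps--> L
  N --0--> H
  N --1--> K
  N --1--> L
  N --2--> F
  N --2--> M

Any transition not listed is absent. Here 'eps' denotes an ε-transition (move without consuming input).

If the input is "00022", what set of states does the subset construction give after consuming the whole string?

{F, G, H, L, M}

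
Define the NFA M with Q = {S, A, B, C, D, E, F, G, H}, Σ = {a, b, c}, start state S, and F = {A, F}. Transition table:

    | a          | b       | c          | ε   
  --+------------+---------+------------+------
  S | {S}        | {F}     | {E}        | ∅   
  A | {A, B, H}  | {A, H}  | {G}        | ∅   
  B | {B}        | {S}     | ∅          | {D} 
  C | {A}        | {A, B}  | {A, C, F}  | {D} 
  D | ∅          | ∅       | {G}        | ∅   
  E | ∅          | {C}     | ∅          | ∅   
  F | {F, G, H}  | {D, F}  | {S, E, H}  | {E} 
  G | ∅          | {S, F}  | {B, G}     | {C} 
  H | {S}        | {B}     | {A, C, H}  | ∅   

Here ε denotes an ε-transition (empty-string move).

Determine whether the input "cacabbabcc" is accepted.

No

Start in {S}.
Read 'c': S→{E}; now {E}.
Read 'a': E→∅; now ∅.
The set is empty and remains empty for the remaining 8 symbols.
The final set ∅ contains no accepting state.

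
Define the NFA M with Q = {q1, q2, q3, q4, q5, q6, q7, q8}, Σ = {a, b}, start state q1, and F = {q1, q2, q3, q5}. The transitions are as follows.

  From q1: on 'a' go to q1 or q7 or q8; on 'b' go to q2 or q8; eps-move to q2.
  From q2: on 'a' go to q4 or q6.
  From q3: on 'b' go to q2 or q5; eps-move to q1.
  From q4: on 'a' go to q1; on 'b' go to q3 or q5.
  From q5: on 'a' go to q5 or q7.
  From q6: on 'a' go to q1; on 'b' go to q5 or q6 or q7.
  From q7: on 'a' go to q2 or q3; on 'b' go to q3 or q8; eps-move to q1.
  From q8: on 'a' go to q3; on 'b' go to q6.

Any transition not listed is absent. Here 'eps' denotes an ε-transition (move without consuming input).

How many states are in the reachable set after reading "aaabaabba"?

Start: ε-closure({q1}) = {q1, q2}.
Read 'a': {q1, q2} → {q1, q2, q4, q6, q7, q8}.
Read 'a': {q1, q2, q4, q6, q7, q8} → {q1, q2, q3, q4, q6, q7, q8}.
Read 'a': {q1, q2, q3, q4, q6, q7, q8} → {q1, q2, q3, q4, q6, q7, q8}.
Read 'b': {q1, q2, q3, q4, q6, q7, q8} → {q1, q2, q3, q5, q6, q7, q8}.
Read 'a': {q1, q2, q3, q5, q6, q7, q8} → {q1, q2, q3, q4, q5, q6, q7, q8}.
Read 'a': {q1, q2, q3, q4, q5, q6, q7, q8} → {q1, q2, q3, q4, q5, q6, q7, q8}.
Read 'b': {q1, q2, q3, q4, q5, q6, q7, q8} → {q1, q2, q3, q5, q6, q7, q8}.
Read 'b': {q1, q2, q3, q5, q6, q7, q8} → {q1, q2, q3, q5, q6, q7, q8}.
Read 'a': {q1, q2, q3, q5, q6, q7, q8} → {q1, q2, q3, q4, q5, q6, q7, q8}.
That set has 8 states.

8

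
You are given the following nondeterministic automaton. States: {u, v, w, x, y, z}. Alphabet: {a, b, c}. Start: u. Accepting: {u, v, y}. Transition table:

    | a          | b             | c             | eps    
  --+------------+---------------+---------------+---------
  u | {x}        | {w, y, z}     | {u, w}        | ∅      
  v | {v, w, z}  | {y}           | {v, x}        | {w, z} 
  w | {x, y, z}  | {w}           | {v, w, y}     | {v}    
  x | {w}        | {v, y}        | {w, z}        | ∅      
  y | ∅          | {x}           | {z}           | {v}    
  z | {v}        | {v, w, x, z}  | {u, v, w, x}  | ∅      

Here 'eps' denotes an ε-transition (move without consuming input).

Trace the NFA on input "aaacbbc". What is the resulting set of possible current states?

{u, v, w, x, y, z}

Start in {u}.
Read 'a': {u} → {x}.
Read 'a': {x} → {v, w, z}.
Read 'a': {v, w, z} → {v, w, x, y, z}.
Read 'c': {v, w, x, y, z} → {u, v, w, x, y, z}.
Read 'b': {u, v, w, x, y, z} → {v, w, x, y, z}.
Read 'b': {v, w, x, y, z} → {v, w, x, y, z}.
Read 'c': {v, w, x, y, z} → {u, v, w, x, y, z}.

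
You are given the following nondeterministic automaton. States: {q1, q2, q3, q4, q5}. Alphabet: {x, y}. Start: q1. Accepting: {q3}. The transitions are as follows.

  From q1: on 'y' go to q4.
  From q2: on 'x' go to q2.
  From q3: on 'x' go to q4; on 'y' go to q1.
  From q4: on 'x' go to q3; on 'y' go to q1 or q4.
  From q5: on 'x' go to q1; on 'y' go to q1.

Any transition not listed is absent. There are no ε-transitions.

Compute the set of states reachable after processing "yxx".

Start in {q1}.
Read 'y': {q1} → {q4}.
Read 'x': {q4} → {q3}.
Read 'x': {q3} → {q4}.

{q4}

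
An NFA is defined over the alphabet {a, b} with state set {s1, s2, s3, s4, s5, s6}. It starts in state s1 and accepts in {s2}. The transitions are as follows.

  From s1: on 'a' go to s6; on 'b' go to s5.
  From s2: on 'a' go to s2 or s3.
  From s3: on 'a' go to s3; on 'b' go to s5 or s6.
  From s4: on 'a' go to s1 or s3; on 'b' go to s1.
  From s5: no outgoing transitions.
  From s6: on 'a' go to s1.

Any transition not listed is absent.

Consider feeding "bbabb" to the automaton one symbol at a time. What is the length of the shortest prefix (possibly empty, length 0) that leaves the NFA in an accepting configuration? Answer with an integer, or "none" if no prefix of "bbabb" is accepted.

none

Start in {s1}.
Read 'b': s1→{s5}; now {s5}.
Read 'b': s5→∅; now ∅.
The set is empty and remains empty for the remaining 3 symbols.
No reachable set along the way intersects F.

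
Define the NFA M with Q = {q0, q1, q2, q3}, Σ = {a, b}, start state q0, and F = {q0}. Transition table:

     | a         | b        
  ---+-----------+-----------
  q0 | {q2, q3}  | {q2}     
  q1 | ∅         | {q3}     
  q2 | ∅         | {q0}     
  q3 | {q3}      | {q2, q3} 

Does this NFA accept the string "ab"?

Start in {q0}.
Read 'a': q0→{q2, q3}; now {q2, q3}.
Read 'b': q2→{q0}, q3→{q2, q3}; now {q0, q2, q3}.
The final set {q0, q2, q3} contains the accepting state q0.

Yes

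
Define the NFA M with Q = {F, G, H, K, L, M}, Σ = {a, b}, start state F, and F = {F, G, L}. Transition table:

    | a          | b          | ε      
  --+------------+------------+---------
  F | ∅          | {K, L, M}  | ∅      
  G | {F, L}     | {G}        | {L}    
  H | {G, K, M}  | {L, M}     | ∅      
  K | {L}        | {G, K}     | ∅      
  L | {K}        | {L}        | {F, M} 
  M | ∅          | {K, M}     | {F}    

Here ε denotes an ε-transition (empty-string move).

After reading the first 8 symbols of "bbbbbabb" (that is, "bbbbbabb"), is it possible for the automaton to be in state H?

No

Start in {F}.
Read 'b': F→{K, L, M}; union {K, L, M}; ε-closure = {F, K, L, M}.
Read 'b': F→{K, L, M}, K→{G, K}, L→{L}, M→{K, M}; union {G, K, L, M}; ε-closure = {F, G, K, L, M}.
Read 'b': F→{K, L, M}, G→{G}, K→{G, K}, L→{L}, M→{K, M}; union {G, K, L, M}; ε-closure = {F, G, K, L, M}.
Read 'b': F→{K, L, M}, G→{G}, K→{G, K}, L→{L}, M→{K, M}; union {G, K, L, M}; ε-closure = {F, G, K, L, M}.
Read 'b': F→{K, L, M}, G→{G}, K→{G, K}, L→{L}, M→{K, M}; union {G, K, L, M}; ε-closure = {F, G, K, L, M}.
Read 'a': F→∅, G→{F, L}, K→{L}, L→{K}, M→∅; union {F, K, L}; ε-closure = {F, K, L, M}.
Read 'b': F→{K, L, M}, K→{G, K}, L→{L}, M→{K, M}; union {G, K, L, M}; ε-closure = {F, G, K, L, M}.
Read 'b': F→{K, L, M}, G→{G}, K→{G, K}, L→{L}, M→{K, M}; union {G, K, L, M}; ε-closure = {F, G, K, L, M}.
State H is not in {F, G, K, L, M}.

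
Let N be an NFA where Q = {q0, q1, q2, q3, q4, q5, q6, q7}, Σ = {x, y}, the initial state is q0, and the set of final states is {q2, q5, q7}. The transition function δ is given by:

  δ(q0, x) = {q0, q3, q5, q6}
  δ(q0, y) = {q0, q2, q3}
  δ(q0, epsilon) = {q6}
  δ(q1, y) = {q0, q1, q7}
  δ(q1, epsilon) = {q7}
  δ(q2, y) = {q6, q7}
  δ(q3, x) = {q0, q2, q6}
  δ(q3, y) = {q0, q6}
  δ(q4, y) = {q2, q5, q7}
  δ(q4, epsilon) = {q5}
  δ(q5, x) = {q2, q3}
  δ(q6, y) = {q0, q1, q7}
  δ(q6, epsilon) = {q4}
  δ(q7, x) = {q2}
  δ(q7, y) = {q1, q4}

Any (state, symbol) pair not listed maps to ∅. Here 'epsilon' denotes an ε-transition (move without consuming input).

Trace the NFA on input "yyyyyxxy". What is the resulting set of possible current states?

{q0, q1, q2, q3, q4, q5, q6, q7}

Start: ε-closure({q0}) = {q0, q4, q5, q6}.
Read 'y': q0→{q0, q2, q3}, q4→{q2, q5, q7}, q5→∅, q6→{q0, q1, q7}; union {q0, q1, q2, q3, q5, q7}; ε-closure = {q0, q1, q2, q3, q4, q5, q6, q7}.
Read 'y': q0→{q0, q2, q3}, q1→{q0, q1, q7}, q2→{q6, q7}, q3→{q0, q6}, q4→{q2, q5, q7}, q5→∅, q6→{q0, q1, q7}, q7→{q1, q4}; now {q0, q1, q2, q3, q4, q5, q6, q7}.
Read 'y': q0→{q0, q2, q3}, q1→{q0, q1, q7}, q2→{q6, q7}, q3→{q0, q6}, q4→{q2, q5, q7}, q5→∅, q6→{q0, q1, q7}, q7→{q1, q4}; now {q0, q1, q2, q3, q4, q5, q6, q7}.
Read 'y': q0→{q0, q2, q3}, q1→{q0, q1, q7}, q2→{q6, q7}, q3→{q0, q6}, q4→{q2, q5, q7}, q5→∅, q6→{q0, q1, q7}, q7→{q1, q4}; now {q0, q1, q2, q3, q4, q5, q6, q7}.
Read 'y': q0→{q0, q2, q3}, q1→{q0, q1, q7}, q2→{q6, q7}, q3→{q0, q6}, q4→{q2, q5, q7}, q5→∅, q6→{q0, q1, q7}, q7→{q1, q4}; now {q0, q1, q2, q3, q4, q5, q6, q7}.
Read 'x': q0→{q0, q3, q5, q6}, q1→∅, q2→∅, q3→{q0, q2, q6}, q4→∅, q5→{q2, q3}, q6→∅, q7→{q2}; union {q0, q2, q3, q5, q6}; ε-closure = {q0, q2, q3, q4, q5, q6}.
Read 'x': q0→{q0, q3, q5, q6}, q2→∅, q3→{q0, q2, q6}, q4→∅, q5→{q2, q3}, q6→∅; union {q0, q2, q3, q5, q6}; ε-closure = {q0, q2, q3, q4, q5, q6}.
Read 'y': q0→{q0, q2, q3}, q2→{q6, q7}, q3→{q0, q6}, q4→{q2, q5, q7}, q5→∅, q6→{q0, q1, q7}; union {q0, q1, q2, q3, q5, q6, q7}; ε-closure = {q0, q1, q2, q3, q4, q5, q6, q7}.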